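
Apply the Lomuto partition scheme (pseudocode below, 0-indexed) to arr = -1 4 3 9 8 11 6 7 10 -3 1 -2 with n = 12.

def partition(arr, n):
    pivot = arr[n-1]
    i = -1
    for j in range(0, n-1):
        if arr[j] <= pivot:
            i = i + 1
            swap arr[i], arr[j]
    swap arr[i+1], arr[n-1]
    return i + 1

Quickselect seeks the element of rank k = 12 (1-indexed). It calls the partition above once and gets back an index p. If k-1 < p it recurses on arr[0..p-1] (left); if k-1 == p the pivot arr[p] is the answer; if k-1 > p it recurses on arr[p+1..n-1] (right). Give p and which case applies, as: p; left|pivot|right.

pivot=-2, i=-1
j=0: -1>-2, skip
j=1: 4>-2, skip
j=2: 3>-2, skip
j=3: 9>-2, skip
j=4: 8>-2, skip
j=5: 11>-2, skip
j=6: 6>-2, skip
j=7: 7>-2, skip
j=8: 10>-2, skip
j=9: -3≤-2, i=0, swap(0,9) ⇒ -3 4 3 9 8 11 6 7 10 -1 1 -2
j=10: 1>-2, skip
swap(1,11) ⇒ -3 -2 3 9 8 11 6 7 10 -1 1 4; return 1
p = 1; k-1 = 11 > 1 ⇒ right

1; right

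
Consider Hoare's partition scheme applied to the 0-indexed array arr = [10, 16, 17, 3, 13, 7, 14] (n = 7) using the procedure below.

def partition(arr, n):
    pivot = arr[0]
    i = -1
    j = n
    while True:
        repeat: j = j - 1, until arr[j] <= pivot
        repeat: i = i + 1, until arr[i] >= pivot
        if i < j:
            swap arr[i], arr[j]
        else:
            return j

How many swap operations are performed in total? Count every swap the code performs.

2

pivot = arr[0] = 10; i = -1, j = 7
j→5 (arr[5]=7≤10), i→0 (arr[0]=10≥10); i<j, swap → [7, 16, 17, 3, 13, 10, 14]
j→3 (arr[3]=3≤10), i→1 (arr[1]=16≥10); i<j, swap → [7, 3, 17, 16, 13, 10, 14]
j→1, i→2; i≥j, return j=1. arr = [7, 3, 17, 16, 13, 10, 14]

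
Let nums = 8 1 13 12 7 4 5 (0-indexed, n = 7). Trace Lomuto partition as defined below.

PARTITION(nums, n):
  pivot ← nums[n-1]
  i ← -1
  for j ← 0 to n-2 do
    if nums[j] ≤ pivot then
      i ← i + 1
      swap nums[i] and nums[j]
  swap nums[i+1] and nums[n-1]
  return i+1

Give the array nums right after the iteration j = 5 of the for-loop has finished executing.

1 4 13 12 7 8 5

pivot = nums[6] = 5; i = -1
j=0: nums[0]=8 > 5 → no swap
j=1: nums[1]=1 ≤ 5 → i=0, swap nums[0],nums[1] → 1 8 13 12 7 4 5
j=2: nums[2]=13 > 5 → no swap
j=3: nums[3]=12 > 5 → no swap
j=4: nums[4]=7 > 5 → no swap
j=5: nums[5]=4 ≤ 5 → i=1, swap nums[1],nums[5] → 1 4 13 12 7 8 5
(after j=5) nums = 1 4 13 12 7 8 5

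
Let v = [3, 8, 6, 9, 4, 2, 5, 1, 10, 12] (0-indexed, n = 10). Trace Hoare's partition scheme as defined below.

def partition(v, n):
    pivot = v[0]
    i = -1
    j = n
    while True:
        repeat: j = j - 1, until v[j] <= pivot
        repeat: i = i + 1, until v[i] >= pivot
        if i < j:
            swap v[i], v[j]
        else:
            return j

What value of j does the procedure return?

pivot = v[0] = 3; i = -1, j = 10
j→7 (v[7]=1≤3), i→0 (v[0]=3≥3); i<j, swap → [1, 8, 6, 9, 4, 2, 5, 3, 10, 12]
j→5 (v[5]=2≤3), i→1 (v[1]=8≥3); i<j, swap → [1, 2, 6, 9, 4, 8, 5, 3, 10, 12]
j→1, i→2; i≥j, return j=1. v = [1, 2, 6, 9, 4, 8, 5, 3, 10, 12]

1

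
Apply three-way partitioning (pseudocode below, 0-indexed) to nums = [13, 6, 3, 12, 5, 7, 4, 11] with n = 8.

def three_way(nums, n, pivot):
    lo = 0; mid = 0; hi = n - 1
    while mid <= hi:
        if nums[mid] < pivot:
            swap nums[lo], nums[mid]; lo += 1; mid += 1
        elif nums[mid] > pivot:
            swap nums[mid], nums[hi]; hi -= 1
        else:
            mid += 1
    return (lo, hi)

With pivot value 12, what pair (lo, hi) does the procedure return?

lo=0 mid=0 hi=7
13>12: swap(0,7), hi=6 ⇒ [11, 6, 3, 12, 5, 7, 4, 13]
11<12: swap(0,0), lo=1 mid=1 ⇒ [11, 6, 3, 12, 5, 7, 4, 13]
6<12: swap(1,1), lo=2 mid=2 ⇒ [11, 6, 3, 12, 5, 7, 4, 13]
3<12: swap(2,2), lo=3 mid=3 ⇒ [11, 6, 3, 12, 5, 7, 4, 13]
12=12: mid=4
5<12: swap(3,4), lo=4 mid=5 ⇒ [11, 6, 3, 5, 12, 7, 4, 13]
7<12: swap(4,5), lo=5 mid=6 ⇒ [11, 6, 3, 5, 7, 12, 4, 13]
4<12: swap(5,6), lo=6 mid=7 ⇒ [11, 6, 3, 5, 7, 4, 12, 13]
done. lo=6 hi=6; nums=[11, 6, 3, 5, 7, 4, 12, 13]

(6, 6)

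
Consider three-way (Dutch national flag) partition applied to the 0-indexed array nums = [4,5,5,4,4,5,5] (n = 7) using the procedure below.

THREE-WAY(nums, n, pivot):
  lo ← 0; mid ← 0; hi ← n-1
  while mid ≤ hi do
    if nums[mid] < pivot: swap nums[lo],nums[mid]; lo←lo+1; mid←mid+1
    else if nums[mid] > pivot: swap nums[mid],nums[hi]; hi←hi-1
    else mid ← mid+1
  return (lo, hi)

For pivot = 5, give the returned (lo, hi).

pivot = 5; lo=0, mid=0, hi=6
nums[mid]=4<5: swap nums[0],nums[0]; lo=1,mid=1 → [4,5,5,4,4,5,5]
nums[mid]=5=5: mid=2
nums[mid]=5=5: mid=3
nums[mid]=4<5: swap nums[1],nums[3]; lo=2,mid=4 → [4,4,5,5,4,5,5]
nums[mid]=4<5: swap nums[2],nums[4]; lo=3,mid=5 → [4,4,4,5,5,5,5]
nums[mid]=5=5: mid=6
nums[mid]=5=5: mid=7
end: lo=3, hi=6; nums = [4,4,4,5,5,5,5]

(3, 6)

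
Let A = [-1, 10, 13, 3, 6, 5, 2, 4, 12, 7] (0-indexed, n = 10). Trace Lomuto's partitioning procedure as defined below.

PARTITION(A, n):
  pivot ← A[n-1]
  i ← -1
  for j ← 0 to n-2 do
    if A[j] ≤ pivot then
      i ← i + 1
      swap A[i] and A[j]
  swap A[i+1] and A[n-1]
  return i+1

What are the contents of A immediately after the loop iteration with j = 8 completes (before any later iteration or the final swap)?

[-1, 3, 6, 5, 2, 4, 13, 10, 12, 7]

pivot = A[9] = 7; i = -1
j=0: A[0]=-1 ≤ 7 → i=0, swap A[0],A[0] (no change) → [-1, 10, 13, 3, 6, 5, 2, 4, 12, 7]
j=1: A[1]=10 > 7 → no swap
j=2: A[2]=13 > 7 → no swap
j=3: A[3]=3 ≤ 7 → i=1, swap A[1],A[3] → [-1, 3, 13, 10, 6, 5, 2, 4, 12, 7]
j=4: A[4]=6 ≤ 7 → i=2, swap A[2],A[4] → [-1, 3, 6, 10, 13, 5, 2, 4, 12, 7]
j=5: A[5]=5 ≤ 7 → i=3, swap A[3],A[5] → [-1, 3, 6, 5, 13, 10, 2, 4, 12, 7]
j=6: A[6]=2 ≤ 7 → i=4, swap A[4],A[6] → [-1, 3, 6, 5, 2, 10, 13, 4, 12, 7]
j=7: A[7]=4 ≤ 7 → i=5, swap A[5],A[7] → [-1, 3, 6, 5, 2, 4, 13, 10, 12, 7]
j=8: A[8]=12 > 7 → no swap
(after j=8) A = [-1, 3, 6, 5, 2, 4, 13, 10, 12, 7]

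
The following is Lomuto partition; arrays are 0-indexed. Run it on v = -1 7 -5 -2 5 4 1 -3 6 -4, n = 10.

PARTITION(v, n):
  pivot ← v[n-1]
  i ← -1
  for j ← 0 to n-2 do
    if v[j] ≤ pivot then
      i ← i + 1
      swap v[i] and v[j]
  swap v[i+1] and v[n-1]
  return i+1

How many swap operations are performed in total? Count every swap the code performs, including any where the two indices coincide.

2

pivot = v[9] = -4; i = -1
j=0: v[0]=-1 > -4 → no swap
j=1: v[1]=7 > -4 → no swap
j=2: v[2]=-5 ≤ -4 → i=0, swap v[0],v[2] → -5 7 -1 -2 5 4 1 -3 6 -4
j=3: v[3]=-2 > -4 → no swap
j=4: v[4]=5 > -4 → no swap
j=5: v[5]=4 > -4 → no swap
j=6: v[6]=1 > -4 → no swap
j=7: v[7]=-3 > -4 → no swap
j=8: v[8]=6 > -4 → no swap
final swap v[1],v[9] → -5 -4 -1 -2 5 4 1 -3 6 7; return 1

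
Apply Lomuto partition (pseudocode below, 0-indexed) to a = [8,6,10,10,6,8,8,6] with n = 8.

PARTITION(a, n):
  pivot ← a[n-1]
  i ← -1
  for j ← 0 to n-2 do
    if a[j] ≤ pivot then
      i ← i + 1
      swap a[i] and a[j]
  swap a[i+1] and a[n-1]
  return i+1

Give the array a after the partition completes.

[6,6,6,10,8,8,8,10]

pivot = a[7] = 6; i = -1
j=0: a[0]=8 > 6 → no swap
j=1: a[1]=6 ≤ 6 → i=0, swap a[0],a[1] → [6,8,10,10,6,8,8,6]
j=2: a[2]=10 > 6 → no swap
j=3: a[3]=10 > 6 → no swap
j=4: a[4]=6 ≤ 6 → i=1, swap a[1],a[4] → [6,6,10,10,8,8,8,6]
j=5: a[5]=8 > 6 → no swap
j=6: a[6]=8 > 6 → no swap
final swap a[2],a[7] → [6,6,6,10,8,8,8,10]; return 2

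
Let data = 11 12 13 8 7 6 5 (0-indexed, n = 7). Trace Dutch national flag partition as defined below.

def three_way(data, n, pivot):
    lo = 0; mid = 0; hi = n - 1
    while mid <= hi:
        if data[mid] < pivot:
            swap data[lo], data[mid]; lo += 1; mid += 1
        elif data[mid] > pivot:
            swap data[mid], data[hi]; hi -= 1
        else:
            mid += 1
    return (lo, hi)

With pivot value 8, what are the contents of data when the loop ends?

pivot = 8; lo=0, mid=0, hi=6
data[mid]=11>8: swap data[0],data[6]; hi=5 → 5 12 13 8 7 6 11
data[mid]=5<8: swap data[0],data[0]; lo=1,mid=1 → 5 12 13 8 7 6 11
data[mid]=12>8: swap data[1],data[5]; hi=4 → 5 6 13 8 7 12 11
data[mid]=6<8: swap data[1],data[1]; lo=2,mid=2 → 5 6 13 8 7 12 11
data[mid]=13>8: swap data[2],data[4]; hi=3 → 5 6 7 8 13 12 11
data[mid]=7<8: swap data[2],data[2]; lo=3,mid=3 → 5 6 7 8 13 12 11
data[mid]=8=8: mid=4
end: lo=3, hi=3; data = 5 6 7 8 13 12 11

5 6 7 8 13 12 11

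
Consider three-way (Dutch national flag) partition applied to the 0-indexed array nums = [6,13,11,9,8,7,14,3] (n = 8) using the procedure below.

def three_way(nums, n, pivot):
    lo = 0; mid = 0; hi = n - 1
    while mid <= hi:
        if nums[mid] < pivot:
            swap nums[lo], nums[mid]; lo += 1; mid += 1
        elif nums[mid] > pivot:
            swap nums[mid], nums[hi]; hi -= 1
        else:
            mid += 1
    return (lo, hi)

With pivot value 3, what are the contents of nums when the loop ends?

[3,11,9,8,7,14,13,6]

pivot = 3; lo=0, mid=0, hi=7
nums[mid]=6>3: swap nums[0],nums[7]; hi=6 → [3,13,11,9,8,7,14,6]
nums[mid]=3=3: mid=1
nums[mid]=13>3: swap nums[1],nums[6]; hi=5 → [3,14,11,9,8,7,13,6]
nums[mid]=14>3: swap nums[1],nums[5]; hi=4 → [3,7,11,9,8,14,13,6]
nums[mid]=7>3: swap nums[1],nums[4]; hi=3 → [3,8,11,9,7,14,13,6]
nums[mid]=8>3: swap nums[1],nums[3]; hi=2 → [3,9,11,8,7,14,13,6]
nums[mid]=9>3: swap nums[1],nums[2]; hi=1 → [3,11,9,8,7,14,13,6]
nums[mid]=11>3: swap nums[1],nums[1]; hi=0 → [3,11,9,8,7,14,13,6]
end: lo=0, hi=0; nums = [3,11,9,8,7,14,13,6]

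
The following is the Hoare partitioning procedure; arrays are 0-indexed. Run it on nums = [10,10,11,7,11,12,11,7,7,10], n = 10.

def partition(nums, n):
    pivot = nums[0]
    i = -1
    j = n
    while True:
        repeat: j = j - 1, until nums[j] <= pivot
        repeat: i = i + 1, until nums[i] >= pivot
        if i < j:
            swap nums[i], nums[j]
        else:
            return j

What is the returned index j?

3

pivot=10
j stops at 9 (10), i stops at 0 (10); swap ⇒ [10,10,11,7,11,12,11,7,7,10]
j stops at 8 (7), i stops at 1 (10); swap ⇒ [10,7,11,7,11,12,11,7,10,10]
j stops at 7 (7), i stops at 2 (11); swap ⇒ [10,7,7,7,11,12,11,11,10,10]
j stops at 3, i stops at 4; i≥j ⇒ return 3. nums=[10,7,7,7,11,12,11,11,10,10]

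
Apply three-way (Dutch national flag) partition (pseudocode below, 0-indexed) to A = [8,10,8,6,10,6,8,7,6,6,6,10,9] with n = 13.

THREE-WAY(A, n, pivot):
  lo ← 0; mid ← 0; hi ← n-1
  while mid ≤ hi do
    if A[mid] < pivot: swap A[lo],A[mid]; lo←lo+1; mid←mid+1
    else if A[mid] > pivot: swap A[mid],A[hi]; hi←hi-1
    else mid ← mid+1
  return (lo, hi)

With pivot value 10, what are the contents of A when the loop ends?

pivot = 10; lo=0, mid=0, hi=12
A[mid]=8<10: swap A[0],A[0]; lo=1,mid=1 → [8,10,8,6,10,6,8,7,6,6,6,10,9]
A[mid]=10=10: mid=2
A[mid]=8<10: swap A[1],A[2]; lo=2,mid=3 → [8,8,10,6,10,6,8,7,6,6,6,10,9]
A[mid]=6<10: swap A[2],A[3]; lo=3,mid=4 → [8,8,6,10,10,6,8,7,6,6,6,10,9]
A[mid]=10=10: mid=5
A[mid]=6<10: swap A[3],A[5]; lo=4,mid=6 → [8,8,6,6,10,10,8,7,6,6,6,10,9]
A[mid]=8<10: swap A[4],A[6]; lo=5,mid=7 → [8,8,6,6,8,10,10,7,6,6,6,10,9]
A[mid]=7<10: swap A[5],A[7]; lo=6,mid=8 → [8,8,6,6,8,7,10,10,6,6,6,10,9]
A[mid]=6<10: swap A[6],A[8]; lo=7,mid=9 → [8,8,6,6,8,7,6,10,10,6,6,10,9]
A[mid]=6<10: swap A[7],A[9]; lo=8,mid=10 → [8,8,6,6,8,7,6,6,10,10,6,10,9]
A[mid]=6<10: swap A[8],A[10]; lo=9,mid=11 → [8,8,6,6,8,7,6,6,6,10,10,10,9]
A[mid]=10=10: mid=12
A[mid]=9<10: swap A[9],A[12]; lo=10,mid=13 → [8,8,6,6,8,7,6,6,6,9,10,10,10]
end: lo=10, hi=12; A = [8,8,6,6,8,7,6,6,6,9,10,10,10]

[8,8,6,6,8,7,6,6,6,9,10,10,10]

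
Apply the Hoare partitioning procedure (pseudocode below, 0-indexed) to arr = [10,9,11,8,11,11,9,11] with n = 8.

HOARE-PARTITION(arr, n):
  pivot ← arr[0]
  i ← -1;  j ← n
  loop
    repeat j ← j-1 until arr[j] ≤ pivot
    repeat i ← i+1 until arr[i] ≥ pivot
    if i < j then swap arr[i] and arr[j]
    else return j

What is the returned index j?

2

pivot=10
j stops at 6 (9), i stops at 0 (10); swap ⇒ [9,9,11,8,11,11,10,11]
j stops at 3 (8), i stops at 2 (11); swap ⇒ [9,9,8,11,11,11,10,11]
j stops at 2, i stops at 3; i≥j ⇒ return 2. arr=[9,9,8,11,11,11,10,11]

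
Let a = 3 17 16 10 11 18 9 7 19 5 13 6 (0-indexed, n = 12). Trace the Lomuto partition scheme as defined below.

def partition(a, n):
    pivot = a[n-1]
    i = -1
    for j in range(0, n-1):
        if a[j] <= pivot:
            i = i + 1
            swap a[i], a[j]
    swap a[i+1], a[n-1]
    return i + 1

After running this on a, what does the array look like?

pivot=6, i=-1
j=0: 3≤6, i=0, swap(0,0) ⇒ 3 17 16 10 11 18 9 7 19 5 13 6
j=1: 17>6, skip
j=2: 16>6, skip
j=3: 10>6, skip
j=4: 11>6, skip
j=5: 18>6, skip
j=6: 9>6, skip
j=7: 7>6, skip
j=8: 19>6, skip
j=9: 5≤6, i=1, swap(1,9) ⇒ 3 5 16 10 11 18 9 7 19 17 13 6
j=10: 13>6, skip
swap(2,11) ⇒ 3 5 6 10 11 18 9 7 19 17 13 16; return 2

3 5 6 10 11 18 9 7 19 17 13 16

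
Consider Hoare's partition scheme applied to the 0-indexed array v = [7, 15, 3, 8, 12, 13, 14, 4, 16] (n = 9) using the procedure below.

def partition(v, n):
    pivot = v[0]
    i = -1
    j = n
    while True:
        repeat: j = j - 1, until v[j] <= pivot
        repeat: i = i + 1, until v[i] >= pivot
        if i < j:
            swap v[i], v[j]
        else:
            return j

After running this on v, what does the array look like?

[4, 3, 15, 8, 12, 13, 14, 7, 16]

pivot = v[0] = 7; i = -1, j = 9
j→7 (v[7]=4≤7), i→0 (v[0]=7≥7); i<j, swap → [4, 15, 3, 8, 12, 13, 14, 7, 16]
j→2 (v[2]=3≤7), i→1 (v[1]=15≥7); i<j, swap → [4, 3, 15, 8, 12, 13, 14, 7, 16]
j→1, i→2; i≥j, return j=1. v = [4, 3, 15, 8, 12, 13, 14, 7, 16]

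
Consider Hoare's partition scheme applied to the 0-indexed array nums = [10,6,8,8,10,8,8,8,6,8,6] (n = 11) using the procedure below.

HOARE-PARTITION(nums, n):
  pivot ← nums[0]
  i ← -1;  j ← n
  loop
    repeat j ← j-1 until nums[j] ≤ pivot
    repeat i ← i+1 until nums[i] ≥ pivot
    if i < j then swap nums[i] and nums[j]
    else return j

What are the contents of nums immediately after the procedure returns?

[6,6,8,8,8,8,8,8,6,10,10]

pivot=10
j stops at 10 (6), i stops at 0 (10); swap ⇒ [6,6,8,8,10,8,8,8,6,8,10]
j stops at 9 (8), i stops at 4 (10); swap ⇒ [6,6,8,8,8,8,8,8,6,10,10]
j stops at 8, i stops at 9; i≥j ⇒ return 8. nums=[6,6,8,8,8,8,8,8,6,10,10]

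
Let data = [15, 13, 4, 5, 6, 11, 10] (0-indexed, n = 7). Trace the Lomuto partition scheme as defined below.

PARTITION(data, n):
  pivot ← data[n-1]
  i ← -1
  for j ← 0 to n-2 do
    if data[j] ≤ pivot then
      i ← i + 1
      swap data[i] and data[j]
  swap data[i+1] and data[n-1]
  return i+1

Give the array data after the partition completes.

pivot = data[6] = 10; i = -1
j=0: data[0]=15 > 10 → no swap
j=1: data[1]=13 > 10 → no swap
j=2: data[2]=4 ≤ 10 → i=0, swap data[0],data[2] → [4, 13, 15, 5, 6, 11, 10]
j=3: data[3]=5 ≤ 10 → i=1, swap data[1],data[3] → [4, 5, 15, 13, 6, 11, 10]
j=4: data[4]=6 ≤ 10 → i=2, swap data[2],data[4] → [4, 5, 6, 13, 15, 11, 10]
j=5: data[5]=11 > 10 → no swap
final swap data[3],data[6] → [4, 5, 6, 10, 15, 11, 13]; return 3

[4, 5, 6, 10, 15, 11, 13]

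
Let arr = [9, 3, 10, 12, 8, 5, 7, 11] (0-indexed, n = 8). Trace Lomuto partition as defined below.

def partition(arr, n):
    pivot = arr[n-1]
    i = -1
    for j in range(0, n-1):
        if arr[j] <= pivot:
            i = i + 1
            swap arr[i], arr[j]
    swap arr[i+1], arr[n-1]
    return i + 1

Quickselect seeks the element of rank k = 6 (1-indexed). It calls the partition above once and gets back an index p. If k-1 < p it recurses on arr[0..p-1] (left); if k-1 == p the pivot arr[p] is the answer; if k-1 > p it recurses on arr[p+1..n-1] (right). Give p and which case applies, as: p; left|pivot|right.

6; left

pivot=11, i=-1
j=0: 9≤11, i=0, swap(0,0) ⇒ [9, 3, 10, 12, 8, 5, 7, 11]
j=1: 3≤11, i=1, swap(1,1) ⇒ [9, 3, 10, 12, 8, 5, 7, 11]
j=2: 10≤11, i=2, swap(2,2) ⇒ [9, 3, 10, 12, 8, 5, 7, 11]
j=3: 12>11, skip
j=4: 8≤11, i=3, swap(3,4) ⇒ [9, 3, 10, 8, 12, 5, 7, 11]
j=5: 5≤11, i=4, swap(4,5) ⇒ [9, 3, 10, 8, 5, 12, 7, 11]
j=6: 7≤11, i=5, swap(5,6) ⇒ [9, 3, 10, 8, 5, 7, 12, 11]
swap(6,7) ⇒ [9, 3, 10, 8, 5, 7, 11, 12]; return 6
p = 6; k-1 = 5 < 6 ⇒ left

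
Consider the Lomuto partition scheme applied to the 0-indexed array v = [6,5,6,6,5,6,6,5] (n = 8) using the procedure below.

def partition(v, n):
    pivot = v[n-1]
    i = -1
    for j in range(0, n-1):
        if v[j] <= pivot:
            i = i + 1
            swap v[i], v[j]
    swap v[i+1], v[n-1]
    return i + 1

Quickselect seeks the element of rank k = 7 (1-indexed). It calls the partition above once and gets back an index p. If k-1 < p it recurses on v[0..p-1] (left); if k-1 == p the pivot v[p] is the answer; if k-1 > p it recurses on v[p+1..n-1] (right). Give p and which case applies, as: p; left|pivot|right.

2; right

pivot=5, i=-1
j=0: 6>5, skip
j=1: 5≤5, i=0, swap(0,1) ⇒ [5,6,6,6,5,6,6,5]
j=2: 6>5, skip
j=3: 6>5, skip
j=4: 5≤5, i=1, swap(1,4) ⇒ [5,5,6,6,6,6,6,5]
j=5: 6>5, skip
j=6: 6>5, skip
swap(2,7) ⇒ [5,5,5,6,6,6,6,6]; return 2
p = 2; k-1 = 6 > 2 ⇒ right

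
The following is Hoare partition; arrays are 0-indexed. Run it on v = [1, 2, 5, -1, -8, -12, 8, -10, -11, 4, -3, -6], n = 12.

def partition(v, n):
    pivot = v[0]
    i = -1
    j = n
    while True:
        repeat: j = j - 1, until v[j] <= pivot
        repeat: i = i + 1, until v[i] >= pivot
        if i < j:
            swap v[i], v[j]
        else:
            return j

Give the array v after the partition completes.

[-6, -3, -11, -1, -8, -12, -10, 8, 5, 4, 2, 1]

pivot=1
j stops at 11 (-6), i stops at 0 (1); swap ⇒ [-6, 2, 5, -1, -8, -12, 8, -10, -11, 4, -3, 1]
j stops at 10 (-3), i stops at 1 (2); swap ⇒ [-6, -3, 5, -1, -8, -12, 8, -10, -11, 4, 2, 1]
j stops at 8 (-11), i stops at 2 (5); swap ⇒ [-6, -3, -11, -1, -8, -12, 8, -10, 5, 4, 2, 1]
j stops at 7 (-10), i stops at 6 (8); swap ⇒ [-6, -3, -11, -1, -8, -12, -10, 8, 5, 4, 2, 1]
j stops at 6, i stops at 7; i≥j ⇒ return 6. v=[-6, -3, -11, -1, -8, -12, -10, 8, 5, 4, 2, 1]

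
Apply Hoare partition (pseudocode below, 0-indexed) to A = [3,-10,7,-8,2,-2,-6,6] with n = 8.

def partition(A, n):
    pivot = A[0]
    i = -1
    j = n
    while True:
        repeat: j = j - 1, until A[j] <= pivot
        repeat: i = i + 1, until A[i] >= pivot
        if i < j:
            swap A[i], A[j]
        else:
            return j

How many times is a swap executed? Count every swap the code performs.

2

pivot=3
j stops at 6 (-6), i stops at 0 (3); swap ⇒ [-6,-10,7,-8,2,-2,3,6]
j stops at 5 (-2), i stops at 2 (7); swap ⇒ [-6,-10,-2,-8,2,7,3,6]
j stops at 4, i stops at 5; i≥j ⇒ return 4. A=[-6,-10,-2,-8,2,7,3,6]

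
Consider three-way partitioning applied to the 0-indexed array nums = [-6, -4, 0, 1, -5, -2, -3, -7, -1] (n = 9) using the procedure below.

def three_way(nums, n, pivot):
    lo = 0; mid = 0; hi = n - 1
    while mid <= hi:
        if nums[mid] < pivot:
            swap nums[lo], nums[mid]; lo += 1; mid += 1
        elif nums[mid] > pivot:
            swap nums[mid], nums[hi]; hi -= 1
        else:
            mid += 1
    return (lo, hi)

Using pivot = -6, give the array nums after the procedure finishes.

pivot = -6; lo=0, mid=0, hi=8
nums[mid]=-6=-6: mid=1
nums[mid]=-4>-6: swap nums[1],nums[8]; hi=7 → [-6, -1, 0, 1, -5, -2, -3, -7, -4]
nums[mid]=-1>-6: swap nums[1],nums[7]; hi=6 → [-6, -7, 0, 1, -5, -2, -3, -1, -4]
nums[mid]=-7<-6: swap nums[0],nums[1]; lo=1,mid=2 → [-7, -6, 0, 1, -5, -2, -3, -1, -4]
nums[mid]=0>-6: swap nums[2],nums[6]; hi=5 → [-7, -6, -3, 1, -5, -2, 0, -1, -4]
nums[mid]=-3>-6: swap nums[2],nums[5]; hi=4 → [-7, -6, -2, 1, -5, -3, 0, -1, -4]
nums[mid]=-2>-6: swap nums[2],nums[4]; hi=3 → [-7, -6, -5, 1, -2, -3, 0, -1, -4]
nums[mid]=-5>-6: swap nums[2],nums[3]; hi=2 → [-7, -6, 1, -5, -2, -3, 0, -1, -4]
nums[mid]=1>-6: swap nums[2],nums[2]; hi=1 → [-7, -6, 1, -5, -2, -3, 0, -1, -4]
end: lo=1, hi=1; nums = [-7, -6, 1, -5, -2, -3, 0, -1, -4]

[-7, -6, 1, -5, -2, -3, 0, -1, -4]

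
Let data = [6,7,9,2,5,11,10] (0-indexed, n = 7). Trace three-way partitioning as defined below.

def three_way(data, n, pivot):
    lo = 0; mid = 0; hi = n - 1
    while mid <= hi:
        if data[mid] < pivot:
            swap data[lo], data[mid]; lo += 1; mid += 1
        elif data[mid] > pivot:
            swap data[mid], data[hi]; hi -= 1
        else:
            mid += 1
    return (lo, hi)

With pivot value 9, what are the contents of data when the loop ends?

lo=0 mid=0 hi=6
6<9: swap(0,0), lo=1 mid=1 ⇒ [6,7,9,2,5,11,10]
7<9: swap(1,1), lo=2 mid=2 ⇒ [6,7,9,2,5,11,10]
9=9: mid=3
2<9: swap(2,3), lo=3 mid=4 ⇒ [6,7,2,9,5,11,10]
5<9: swap(3,4), lo=4 mid=5 ⇒ [6,7,2,5,9,11,10]
11>9: swap(5,6), hi=5 ⇒ [6,7,2,5,9,10,11]
10>9: swap(5,5), hi=4 ⇒ [6,7,2,5,9,10,11]
done. lo=4 hi=4; data=[6,7,2,5,9,10,11]

[6,7,2,5,9,10,11]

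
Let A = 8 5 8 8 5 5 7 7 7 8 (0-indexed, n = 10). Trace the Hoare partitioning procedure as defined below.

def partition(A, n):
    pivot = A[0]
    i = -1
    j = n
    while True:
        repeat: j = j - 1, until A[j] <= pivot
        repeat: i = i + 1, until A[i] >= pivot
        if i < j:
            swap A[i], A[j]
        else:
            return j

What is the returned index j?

pivot=8
j stops at 9 (8), i stops at 0 (8); swap ⇒ 8 5 8 8 5 5 7 7 7 8
j stops at 8 (7), i stops at 2 (8); swap ⇒ 8 5 7 8 5 5 7 7 8 8
j stops at 7 (7), i stops at 3 (8); swap ⇒ 8 5 7 7 5 5 7 8 8 8
j stops at 6, i stops at 7; i≥j ⇒ return 6. A=8 5 7 7 5 5 7 8 8 8

6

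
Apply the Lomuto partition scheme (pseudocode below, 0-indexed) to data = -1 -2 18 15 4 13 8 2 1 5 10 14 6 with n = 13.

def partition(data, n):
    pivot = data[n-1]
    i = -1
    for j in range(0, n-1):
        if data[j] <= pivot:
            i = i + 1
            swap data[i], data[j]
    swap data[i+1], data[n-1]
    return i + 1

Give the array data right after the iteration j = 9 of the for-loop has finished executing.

pivot=6, i=-1
j=0: -1≤6, i=0, swap(0,0) ⇒ -1 -2 18 15 4 13 8 2 1 5 10 14 6
j=1: -2≤6, i=1, swap(1,1) ⇒ -1 -2 18 15 4 13 8 2 1 5 10 14 6
j=2: 18>6, skip
j=3: 15>6, skip
j=4: 4≤6, i=2, swap(2,4) ⇒ -1 -2 4 15 18 13 8 2 1 5 10 14 6
j=5: 13>6, skip
j=6: 8>6, skip
j=7: 2≤6, i=3, swap(3,7) ⇒ -1 -2 4 2 18 13 8 15 1 5 10 14 6
j=8: 1≤6, i=4, swap(4,8) ⇒ -1 -2 4 2 1 13 8 15 18 5 10 14 6
j=9: 5≤6, i=5, swap(5,9) ⇒ -1 -2 4 2 1 5 8 15 18 13 10 14 6
(after j=9) data = -1 -2 4 2 1 5 8 15 18 13 10 14 6

-1 -2 4 2 1 5 8 15 18 13 10 14 6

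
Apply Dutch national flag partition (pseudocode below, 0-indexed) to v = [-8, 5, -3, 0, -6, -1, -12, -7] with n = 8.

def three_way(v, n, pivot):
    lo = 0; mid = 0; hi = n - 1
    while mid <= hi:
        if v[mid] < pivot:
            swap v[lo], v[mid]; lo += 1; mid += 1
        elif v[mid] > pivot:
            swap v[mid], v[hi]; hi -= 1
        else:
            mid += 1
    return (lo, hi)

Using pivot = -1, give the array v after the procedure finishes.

[-8, -7, -3, -12, -6, -1, 0, 5]

pivot = -1; lo=0, mid=0, hi=7
v[mid]=-8<-1: swap v[0],v[0]; lo=1,mid=1 → [-8, 5, -3, 0, -6, -1, -12, -7]
v[mid]=5>-1: swap v[1],v[7]; hi=6 → [-8, -7, -3, 0, -6, -1, -12, 5]
v[mid]=-7<-1: swap v[1],v[1]; lo=2,mid=2 → [-8, -7, -3, 0, -6, -1, -12, 5]
v[mid]=-3<-1: swap v[2],v[2]; lo=3,mid=3 → [-8, -7, -3, 0, -6, -1, -12, 5]
v[mid]=0>-1: swap v[3],v[6]; hi=5 → [-8, -7, -3, -12, -6, -1, 0, 5]
v[mid]=-12<-1: swap v[3],v[3]; lo=4,mid=4 → [-8, -7, -3, -12, -6, -1, 0, 5]
v[mid]=-6<-1: swap v[4],v[4]; lo=5,mid=5 → [-8, -7, -3, -12, -6, -1, 0, 5]
v[mid]=-1=-1: mid=6
end: lo=5, hi=5; v = [-8, -7, -3, -12, -6, -1, 0, 5]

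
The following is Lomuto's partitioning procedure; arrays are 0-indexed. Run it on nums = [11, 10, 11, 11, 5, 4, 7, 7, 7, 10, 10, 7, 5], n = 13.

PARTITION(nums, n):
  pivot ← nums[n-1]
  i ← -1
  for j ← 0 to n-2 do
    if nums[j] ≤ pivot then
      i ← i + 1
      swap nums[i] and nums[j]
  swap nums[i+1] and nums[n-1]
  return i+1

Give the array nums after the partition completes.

[5, 4, 5, 11, 11, 10, 7, 7, 7, 10, 10, 7, 11]

pivot=5, i=-1
j=0: 11>5, skip
j=1: 10>5, skip
j=2: 11>5, skip
j=3: 11>5, skip
j=4: 5≤5, i=0, swap(0,4) ⇒ [5, 10, 11, 11, 11, 4, 7, 7, 7, 10, 10, 7, 5]
j=5: 4≤5, i=1, swap(1,5) ⇒ [5, 4, 11, 11, 11, 10, 7, 7, 7, 10, 10, 7, 5]
j=6: 7>5, skip
j=7: 7>5, skip
j=8: 7>5, skip
j=9: 10>5, skip
j=10: 10>5, skip
j=11: 7>5, skip
swap(2,12) ⇒ [5, 4, 5, 11, 11, 10, 7, 7, 7, 10, 10, 7, 11]; return 2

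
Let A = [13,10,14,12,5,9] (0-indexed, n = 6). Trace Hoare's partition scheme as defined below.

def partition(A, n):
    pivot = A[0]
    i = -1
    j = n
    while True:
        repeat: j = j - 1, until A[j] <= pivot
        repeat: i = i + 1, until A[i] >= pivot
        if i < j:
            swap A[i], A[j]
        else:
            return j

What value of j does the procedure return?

3

pivot = A[0] = 13; i = -1, j = 6
j→5 (A[5]=9≤13), i→0 (A[0]=13≥13); i<j, swap → [9,10,14,12,5,13]
j→4 (A[4]=5≤13), i→2 (A[2]=14≥13); i<j, swap → [9,10,5,12,14,13]
j→3, i→4; i≥j, return j=3. A = [9,10,5,12,14,13]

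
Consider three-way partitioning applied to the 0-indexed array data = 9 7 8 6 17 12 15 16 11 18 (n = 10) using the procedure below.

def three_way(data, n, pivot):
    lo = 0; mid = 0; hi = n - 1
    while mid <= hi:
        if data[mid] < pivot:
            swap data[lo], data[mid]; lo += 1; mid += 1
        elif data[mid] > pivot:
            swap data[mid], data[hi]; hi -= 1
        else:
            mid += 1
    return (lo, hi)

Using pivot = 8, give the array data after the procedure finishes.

lo=0 mid=0 hi=9
9>8: swap(0,9), hi=8 ⇒ 18 7 8 6 17 12 15 16 11 9
18>8: swap(0,8), hi=7 ⇒ 11 7 8 6 17 12 15 16 18 9
11>8: swap(0,7), hi=6 ⇒ 16 7 8 6 17 12 15 11 18 9
16>8: swap(0,6), hi=5 ⇒ 15 7 8 6 17 12 16 11 18 9
15>8: swap(0,5), hi=4 ⇒ 12 7 8 6 17 15 16 11 18 9
12>8: swap(0,4), hi=3 ⇒ 17 7 8 6 12 15 16 11 18 9
17>8: swap(0,3), hi=2 ⇒ 6 7 8 17 12 15 16 11 18 9
6<8: swap(0,0), lo=1 mid=1 ⇒ 6 7 8 17 12 15 16 11 18 9
7<8: swap(1,1), lo=2 mid=2 ⇒ 6 7 8 17 12 15 16 11 18 9
8=8: mid=3
done. lo=2 hi=2; data=6 7 8 17 12 15 16 11 18 9

6 7 8 17 12 15 16 11 18 9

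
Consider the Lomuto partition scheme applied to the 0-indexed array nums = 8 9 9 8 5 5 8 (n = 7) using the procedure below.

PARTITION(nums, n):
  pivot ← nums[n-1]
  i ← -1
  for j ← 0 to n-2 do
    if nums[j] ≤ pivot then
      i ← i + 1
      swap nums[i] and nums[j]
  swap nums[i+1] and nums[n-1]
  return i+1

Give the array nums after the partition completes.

8 8 5 5 8 9 9

pivot = nums[6] = 8; i = -1
j=0: nums[0]=8 ≤ 8 → i=0, swap nums[0],nums[0] (no change) → 8 9 9 8 5 5 8
j=1: nums[1]=9 > 8 → no swap
j=2: nums[2]=9 > 8 → no swap
j=3: nums[3]=8 ≤ 8 → i=1, swap nums[1],nums[3] → 8 8 9 9 5 5 8
j=4: nums[4]=5 ≤ 8 → i=2, swap nums[2],nums[4] → 8 8 5 9 9 5 8
j=5: nums[5]=5 ≤ 8 → i=3, swap nums[3],nums[5] → 8 8 5 5 9 9 8
final swap nums[4],nums[6] → 8 8 5 5 8 9 9; return 4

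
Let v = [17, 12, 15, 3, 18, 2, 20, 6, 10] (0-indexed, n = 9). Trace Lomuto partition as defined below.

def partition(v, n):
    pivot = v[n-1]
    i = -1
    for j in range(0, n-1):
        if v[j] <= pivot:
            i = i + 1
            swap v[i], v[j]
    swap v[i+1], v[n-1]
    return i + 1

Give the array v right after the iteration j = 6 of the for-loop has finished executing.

[3, 2, 15, 17, 18, 12, 20, 6, 10]

pivot=10, i=-1
j=0: 17>10, skip
j=1: 12>10, skip
j=2: 15>10, skip
j=3: 3≤10, i=0, swap(0,3) ⇒ [3, 12, 15, 17, 18, 2, 20, 6, 10]
j=4: 18>10, skip
j=5: 2≤10, i=1, swap(1,5) ⇒ [3, 2, 15, 17, 18, 12, 20, 6, 10]
j=6: 20>10, skip
(after j=6) v = [3, 2, 15, 17, 18, 12, 20, 6, 10]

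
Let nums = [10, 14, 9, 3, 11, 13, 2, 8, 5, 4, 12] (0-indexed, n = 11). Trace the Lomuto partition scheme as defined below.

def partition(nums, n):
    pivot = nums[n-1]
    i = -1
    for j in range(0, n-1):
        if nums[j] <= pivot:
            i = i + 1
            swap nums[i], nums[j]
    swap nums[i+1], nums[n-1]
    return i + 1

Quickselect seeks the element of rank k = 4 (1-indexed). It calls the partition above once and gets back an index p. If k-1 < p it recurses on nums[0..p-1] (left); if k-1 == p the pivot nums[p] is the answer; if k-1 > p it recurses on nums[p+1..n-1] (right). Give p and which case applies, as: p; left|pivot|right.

8; left

pivot = nums[10] = 12; i = -1
j=0: nums[0]=10 ≤ 12 → i=0, swap nums[0],nums[0] (no change) → [10, 14, 9, 3, 11, 13, 2, 8, 5, 4, 12]
j=1: nums[1]=14 > 12 → no swap
j=2: nums[2]=9 ≤ 12 → i=1, swap nums[1],nums[2] → [10, 9, 14, 3, 11, 13, 2, 8, 5, 4, 12]
j=3: nums[3]=3 ≤ 12 → i=2, swap nums[2],nums[3] → [10, 9, 3, 14, 11, 13, 2, 8, 5, 4, 12]
j=4: nums[4]=11 ≤ 12 → i=3, swap nums[3],nums[4] → [10, 9, 3, 11, 14, 13, 2, 8, 5, 4, 12]
j=5: nums[5]=13 > 12 → no swap
j=6: nums[6]=2 ≤ 12 → i=4, swap nums[4],nums[6] → [10, 9, 3, 11, 2, 13, 14, 8, 5, 4, 12]
j=7: nums[7]=8 ≤ 12 → i=5, swap nums[5],nums[7] → [10, 9, 3, 11, 2, 8, 14, 13, 5, 4, 12]
j=8: nums[8]=5 ≤ 12 → i=6, swap nums[6],nums[8] → [10, 9, 3, 11, 2, 8, 5, 13, 14, 4, 12]
j=9: nums[9]=4 ≤ 12 → i=7, swap nums[7],nums[9] → [10, 9, 3, 11, 2, 8, 5, 4, 14, 13, 12]
final swap nums[8],nums[10] → [10, 9, 3, 11, 2, 8, 5, 4, 12, 13, 14]; return 8
p = 8; k-1 = 3 < 8 ⇒ left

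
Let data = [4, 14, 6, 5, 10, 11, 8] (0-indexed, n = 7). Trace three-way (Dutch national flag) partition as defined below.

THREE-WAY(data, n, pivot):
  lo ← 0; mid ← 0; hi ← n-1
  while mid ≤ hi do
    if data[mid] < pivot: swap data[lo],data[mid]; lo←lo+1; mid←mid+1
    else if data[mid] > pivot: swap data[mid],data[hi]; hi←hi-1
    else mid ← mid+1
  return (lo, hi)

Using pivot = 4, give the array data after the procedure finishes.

pivot = 4; lo=0, mid=0, hi=6
data[mid]=4=4: mid=1
data[mid]=14>4: swap data[1],data[6]; hi=5 → [4, 8, 6, 5, 10, 11, 14]
data[mid]=8>4: swap data[1],data[5]; hi=4 → [4, 11, 6, 5, 10, 8, 14]
data[mid]=11>4: swap data[1],data[4]; hi=3 → [4, 10, 6, 5, 11, 8, 14]
data[mid]=10>4: swap data[1],data[3]; hi=2 → [4, 5, 6, 10, 11, 8, 14]
data[mid]=5>4: swap data[1],data[2]; hi=1 → [4, 6, 5, 10, 11, 8, 14]
data[mid]=6>4: swap data[1],data[1]; hi=0 → [4, 6, 5, 10, 11, 8, 14]
end: lo=0, hi=0; data = [4, 6, 5, 10, 11, 8, 14]

[4, 6, 5, 10, 11, 8, 14]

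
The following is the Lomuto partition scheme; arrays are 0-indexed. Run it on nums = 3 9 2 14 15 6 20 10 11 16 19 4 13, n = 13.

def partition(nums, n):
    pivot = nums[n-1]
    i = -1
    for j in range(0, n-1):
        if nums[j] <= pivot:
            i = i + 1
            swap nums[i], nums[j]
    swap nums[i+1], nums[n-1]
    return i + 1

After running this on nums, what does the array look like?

pivot=13, i=-1
j=0: 3≤13, i=0, swap(0,0) ⇒ 3 9 2 14 15 6 20 10 11 16 19 4 13
j=1: 9≤13, i=1, swap(1,1) ⇒ 3 9 2 14 15 6 20 10 11 16 19 4 13
j=2: 2≤13, i=2, swap(2,2) ⇒ 3 9 2 14 15 6 20 10 11 16 19 4 13
j=3: 14>13, skip
j=4: 15>13, skip
j=5: 6≤13, i=3, swap(3,5) ⇒ 3 9 2 6 15 14 20 10 11 16 19 4 13
j=6: 20>13, skip
j=7: 10≤13, i=4, swap(4,7) ⇒ 3 9 2 6 10 14 20 15 11 16 19 4 13
j=8: 11≤13, i=5, swap(5,8) ⇒ 3 9 2 6 10 11 20 15 14 16 19 4 13
j=9: 16>13, skip
j=10: 19>13, skip
j=11: 4≤13, i=6, swap(6,11) ⇒ 3 9 2 6 10 11 4 15 14 16 19 20 13
swap(7,12) ⇒ 3 9 2 6 10 11 4 13 14 16 19 20 15; return 7

3 9 2 6 10 11 4 13 14 16 19 20 15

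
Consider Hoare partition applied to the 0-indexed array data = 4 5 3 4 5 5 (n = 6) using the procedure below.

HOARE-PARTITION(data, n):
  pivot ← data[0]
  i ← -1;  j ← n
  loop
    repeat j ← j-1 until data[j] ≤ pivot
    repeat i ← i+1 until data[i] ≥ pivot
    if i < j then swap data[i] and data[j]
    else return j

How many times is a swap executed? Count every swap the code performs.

2

pivot=4
j stops at 3 (4), i stops at 0 (4); swap ⇒ 4 5 3 4 5 5
j stops at 2 (3), i stops at 1 (5); swap ⇒ 4 3 5 4 5 5
j stops at 1, i stops at 2; i≥j ⇒ return 1. data=4 3 5 4 5 5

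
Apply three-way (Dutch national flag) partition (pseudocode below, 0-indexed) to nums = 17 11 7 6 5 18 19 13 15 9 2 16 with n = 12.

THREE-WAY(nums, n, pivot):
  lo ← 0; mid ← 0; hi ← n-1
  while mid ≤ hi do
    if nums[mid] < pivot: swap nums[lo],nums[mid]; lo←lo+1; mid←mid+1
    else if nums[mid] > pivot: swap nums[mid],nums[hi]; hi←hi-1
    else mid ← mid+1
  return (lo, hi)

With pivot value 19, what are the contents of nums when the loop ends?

17 11 7 6 5 18 13 15 9 2 16 19

pivot = 19; lo=0, mid=0, hi=11
nums[mid]=17<19: swap nums[0],nums[0]; lo=1,mid=1 → 17 11 7 6 5 18 19 13 15 9 2 16
nums[mid]=11<19: swap nums[1],nums[1]; lo=2,mid=2 → 17 11 7 6 5 18 19 13 15 9 2 16
nums[mid]=7<19: swap nums[2],nums[2]; lo=3,mid=3 → 17 11 7 6 5 18 19 13 15 9 2 16
nums[mid]=6<19: swap nums[3],nums[3]; lo=4,mid=4 → 17 11 7 6 5 18 19 13 15 9 2 16
nums[mid]=5<19: swap nums[4],nums[4]; lo=5,mid=5 → 17 11 7 6 5 18 19 13 15 9 2 16
nums[mid]=18<19: swap nums[5],nums[5]; lo=6,mid=6 → 17 11 7 6 5 18 19 13 15 9 2 16
nums[mid]=19=19: mid=7
nums[mid]=13<19: swap nums[6],nums[7]; lo=7,mid=8 → 17 11 7 6 5 18 13 19 15 9 2 16
nums[mid]=15<19: swap nums[7],nums[8]; lo=8,mid=9 → 17 11 7 6 5 18 13 15 19 9 2 16
nums[mid]=9<19: swap nums[8],nums[9]; lo=9,mid=10 → 17 11 7 6 5 18 13 15 9 19 2 16
nums[mid]=2<19: swap nums[9],nums[10]; lo=10,mid=11 → 17 11 7 6 5 18 13 15 9 2 19 16
nums[mid]=16<19: swap nums[10],nums[11]; lo=11,mid=12 → 17 11 7 6 5 18 13 15 9 2 16 19
end: lo=11, hi=11; nums = 17 11 7 6 5 18 13 15 9 2 16 19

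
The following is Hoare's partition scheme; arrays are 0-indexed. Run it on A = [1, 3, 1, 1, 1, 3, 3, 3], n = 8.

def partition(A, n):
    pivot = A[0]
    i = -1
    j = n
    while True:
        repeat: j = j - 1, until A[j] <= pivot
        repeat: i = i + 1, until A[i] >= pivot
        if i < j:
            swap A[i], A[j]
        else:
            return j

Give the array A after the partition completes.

[1, 1, 1, 3, 1, 3, 3, 3]

pivot=1
j stops at 4 (1), i stops at 0 (1); swap ⇒ [1, 3, 1, 1, 1, 3, 3, 3]
j stops at 3 (1), i stops at 1 (3); swap ⇒ [1, 1, 1, 3, 1, 3, 3, 3]
j stops at 2, i stops at 2; i≥j ⇒ return 2. A=[1, 1, 1, 3, 1, 3, 3, 3]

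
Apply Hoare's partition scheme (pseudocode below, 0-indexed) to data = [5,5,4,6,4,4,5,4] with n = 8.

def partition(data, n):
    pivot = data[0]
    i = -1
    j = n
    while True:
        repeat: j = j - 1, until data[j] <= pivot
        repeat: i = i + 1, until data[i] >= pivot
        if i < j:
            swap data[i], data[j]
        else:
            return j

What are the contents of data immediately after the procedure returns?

pivot = data[0] = 5; i = -1, j = 8
j→7 (data[7]=4≤5), i→0 (data[0]=5≥5); i<j, swap → [4,5,4,6,4,4,5,5]
j→6 (data[6]=5≤5), i→1 (data[1]=5≥5); i<j, swap → [4,5,4,6,4,4,5,5]
j→5 (data[5]=4≤5), i→3 (data[3]=6≥5); i<j, swap → [4,5,4,4,4,6,5,5]
j→4, i→5; i≥j, return j=4. data = [4,5,4,4,4,6,5,5]

[4,5,4,4,4,6,5,5]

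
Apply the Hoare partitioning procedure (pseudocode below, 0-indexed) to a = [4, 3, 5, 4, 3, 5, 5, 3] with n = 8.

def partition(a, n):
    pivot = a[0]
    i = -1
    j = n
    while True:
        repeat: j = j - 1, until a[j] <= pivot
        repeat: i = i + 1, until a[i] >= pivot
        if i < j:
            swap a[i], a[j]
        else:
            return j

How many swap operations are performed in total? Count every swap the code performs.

2

pivot=4
j stops at 7 (3), i stops at 0 (4); swap ⇒ [3, 3, 5, 4, 3, 5, 5, 4]
j stops at 4 (3), i stops at 2 (5); swap ⇒ [3, 3, 3, 4, 5, 5, 5, 4]
j stops at 3, i stops at 3; i≥j ⇒ return 3. a=[3, 3, 3, 4, 5, 5, 5, 4]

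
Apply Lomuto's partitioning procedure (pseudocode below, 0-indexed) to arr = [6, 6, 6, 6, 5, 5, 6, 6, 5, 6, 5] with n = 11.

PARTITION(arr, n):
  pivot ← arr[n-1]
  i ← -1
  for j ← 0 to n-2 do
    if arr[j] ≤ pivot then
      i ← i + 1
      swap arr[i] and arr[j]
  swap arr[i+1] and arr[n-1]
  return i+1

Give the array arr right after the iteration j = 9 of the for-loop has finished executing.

pivot = arr[10] = 5; i = -1
j=0: arr[0]=6 > 5 → no swap
j=1: arr[1]=6 > 5 → no swap
j=2: arr[2]=6 > 5 → no swap
j=3: arr[3]=6 > 5 → no swap
j=4: arr[4]=5 ≤ 5 → i=0, swap arr[0],arr[4] → [5, 6, 6, 6, 6, 5, 6, 6, 5, 6, 5]
j=5: arr[5]=5 ≤ 5 → i=1, swap arr[1],arr[5] → [5, 5, 6, 6, 6, 6, 6, 6, 5, 6, 5]
j=6: arr[6]=6 > 5 → no swap
j=7: arr[7]=6 > 5 → no swap
j=8: arr[8]=5 ≤ 5 → i=2, swap arr[2],arr[8] → [5, 5, 5, 6, 6, 6, 6, 6, 6, 6, 5]
j=9: arr[9]=6 > 5 → no swap
(after j=9) arr = [5, 5, 5, 6, 6, 6, 6, 6, 6, 6, 5]

[5, 5, 5, 6, 6, 6, 6, 6, 6, 6, 5]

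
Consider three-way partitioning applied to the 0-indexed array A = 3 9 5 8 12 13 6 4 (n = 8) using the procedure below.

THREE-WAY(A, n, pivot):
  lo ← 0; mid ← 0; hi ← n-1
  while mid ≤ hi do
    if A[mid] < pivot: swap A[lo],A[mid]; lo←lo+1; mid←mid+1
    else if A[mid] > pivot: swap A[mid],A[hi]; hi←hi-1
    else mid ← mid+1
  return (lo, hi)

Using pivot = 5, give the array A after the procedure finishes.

lo=0 mid=0 hi=7
3<5: swap(0,0), lo=1 mid=1 ⇒ 3 9 5 8 12 13 6 4
9>5: swap(1,7), hi=6 ⇒ 3 4 5 8 12 13 6 9
4<5: swap(1,1), lo=2 mid=2 ⇒ 3 4 5 8 12 13 6 9
5=5: mid=3
8>5: swap(3,6), hi=5 ⇒ 3 4 5 6 12 13 8 9
6>5: swap(3,5), hi=4 ⇒ 3 4 5 13 12 6 8 9
13>5: swap(3,4), hi=3 ⇒ 3 4 5 12 13 6 8 9
12>5: swap(3,3), hi=2 ⇒ 3 4 5 12 13 6 8 9
done. lo=2 hi=2; A=3 4 5 12 13 6 8 9

3 4 5 12 13 6 8 9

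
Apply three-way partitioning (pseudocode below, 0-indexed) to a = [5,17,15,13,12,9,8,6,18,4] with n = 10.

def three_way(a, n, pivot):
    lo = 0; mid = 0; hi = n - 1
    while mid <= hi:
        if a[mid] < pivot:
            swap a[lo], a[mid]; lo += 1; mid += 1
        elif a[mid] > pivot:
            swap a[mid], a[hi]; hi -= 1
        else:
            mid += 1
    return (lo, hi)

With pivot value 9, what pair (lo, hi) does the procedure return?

(4, 4)

pivot = 9; lo=0, mid=0, hi=9
a[mid]=5<9: swap a[0],a[0]; lo=1,mid=1 → [5,17,15,13,12,9,8,6,18,4]
a[mid]=17>9: swap a[1],a[9]; hi=8 → [5,4,15,13,12,9,8,6,18,17]
a[mid]=4<9: swap a[1],a[1]; lo=2,mid=2 → [5,4,15,13,12,9,8,6,18,17]
a[mid]=15>9: swap a[2],a[8]; hi=7 → [5,4,18,13,12,9,8,6,15,17]
a[mid]=18>9: swap a[2],a[7]; hi=6 → [5,4,6,13,12,9,8,18,15,17]
a[mid]=6<9: swap a[2],a[2]; lo=3,mid=3 → [5,4,6,13,12,9,8,18,15,17]
a[mid]=13>9: swap a[3],a[6]; hi=5 → [5,4,6,8,12,9,13,18,15,17]
a[mid]=8<9: swap a[3],a[3]; lo=4,mid=4 → [5,4,6,8,12,9,13,18,15,17]
a[mid]=12>9: swap a[4],a[5]; hi=4 → [5,4,6,8,9,12,13,18,15,17]
a[mid]=9=9: mid=5
end: lo=4, hi=4; a = [5,4,6,8,9,12,13,18,15,17]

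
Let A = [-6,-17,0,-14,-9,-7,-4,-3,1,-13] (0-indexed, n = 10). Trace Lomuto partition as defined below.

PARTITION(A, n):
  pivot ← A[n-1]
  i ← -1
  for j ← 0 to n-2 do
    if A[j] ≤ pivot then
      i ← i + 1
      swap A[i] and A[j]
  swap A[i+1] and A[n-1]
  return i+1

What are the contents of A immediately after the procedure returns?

[-17,-14,-13,-6,-9,-7,-4,-3,1,0]

pivot = A[9] = -13; i = -1
j=0: A[0]=-6 > -13 → no swap
j=1: A[1]=-17 ≤ -13 → i=0, swap A[0],A[1] → [-17,-6,0,-14,-9,-7,-4,-3,1,-13]
j=2: A[2]=0 > -13 → no swap
j=3: A[3]=-14 ≤ -13 → i=1, swap A[1],A[3] → [-17,-14,0,-6,-9,-7,-4,-3,1,-13]
j=4: A[4]=-9 > -13 → no swap
j=5: A[5]=-7 > -13 → no swap
j=6: A[6]=-4 > -13 → no swap
j=7: A[7]=-3 > -13 → no swap
j=8: A[8]=1 > -13 → no swap
final swap A[2],A[9] → [-17,-14,-13,-6,-9,-7,-4,-3,1,0]; return 2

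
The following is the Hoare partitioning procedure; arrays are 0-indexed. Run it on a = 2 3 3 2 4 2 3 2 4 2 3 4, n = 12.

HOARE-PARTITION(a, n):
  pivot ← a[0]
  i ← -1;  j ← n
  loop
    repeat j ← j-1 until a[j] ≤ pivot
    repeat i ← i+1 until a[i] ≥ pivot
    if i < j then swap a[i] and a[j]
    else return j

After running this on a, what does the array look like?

2 2 2 2 4 3 3 3 4 2 3 4

pivot=2
j stops at 9 (2), i stops at 0 (2); swap ⇒ 2 3 3 2 4 2 3 2 4 2 3 4
j stops at 7 (2), i stops at 1 (3); swap ⇒ 2 2 3 2 4 2 3 3 4 2 3 4
j stops at 5 (2), i stops at 2 (3); swap ⇒ 2 2 2 2 4 3 3 3 4 2 3 4
j stops at 3, i stops at 3; i≥j ⇒ return 3. a=2 2 2 2 4 3 3 3 4 2 3 4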